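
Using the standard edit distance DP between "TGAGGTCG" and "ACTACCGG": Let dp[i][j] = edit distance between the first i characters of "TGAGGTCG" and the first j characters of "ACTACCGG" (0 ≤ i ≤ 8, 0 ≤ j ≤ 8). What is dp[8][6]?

6

   ''  A  C  T  A  C  C  G  G
''  0  1  2  3  4  5  6  7  8
 T  1  1  2  2  3  4  5  6  7
 G  2  2  2  3  3  4  5  5  6
 A  3  2  3  3  3  4  5  6  6
 G  4  3  3  4  4  4  5  5  6
 G  5  4  4  4  5  5  5  5  5
 T  6  5  5  4  5  6  6  6  6
 C  7  6  5  5  5  5  6  7  7
 G  8  7  6  6  6  6  6  6  7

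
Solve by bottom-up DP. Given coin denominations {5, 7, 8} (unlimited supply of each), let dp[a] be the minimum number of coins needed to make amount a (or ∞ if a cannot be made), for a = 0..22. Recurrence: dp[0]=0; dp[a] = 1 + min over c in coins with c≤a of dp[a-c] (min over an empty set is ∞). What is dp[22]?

3

 a  0  1  2  3  4  5  6  7  8  9 10 11 12 13 14 15 16 17 18 19 20 21 22
dp  0  -  -  -  -  1  -  1  1  -  2  -  2  2  2  2  2  3  3  3  3  3  3
(- denotes ∞ / unreachable)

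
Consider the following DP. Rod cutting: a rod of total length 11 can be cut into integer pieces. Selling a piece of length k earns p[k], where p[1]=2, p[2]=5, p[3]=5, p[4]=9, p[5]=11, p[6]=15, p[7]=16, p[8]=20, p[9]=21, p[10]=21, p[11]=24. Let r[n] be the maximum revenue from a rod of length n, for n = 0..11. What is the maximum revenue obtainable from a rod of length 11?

   n    0    1    2    3    4    5    6    7    8    9   10   11
r[n]    0    2    5    7   10   12   15   17   20   22   25   27

27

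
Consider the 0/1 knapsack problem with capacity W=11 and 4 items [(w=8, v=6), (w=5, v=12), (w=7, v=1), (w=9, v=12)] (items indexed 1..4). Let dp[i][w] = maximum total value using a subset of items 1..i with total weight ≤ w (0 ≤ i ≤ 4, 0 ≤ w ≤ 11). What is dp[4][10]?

i\w   0   1   2   3   4   5   6   7   8   9  10  11
  0   0   0   0   0   0   0   0   0   0   0   0   0
  1   0   0   0   0   0   0   0   0   6   6   6   6
  2   0   0   0   0   0  12  12  12  12  12  12  12
  3   0   0   0   0   0  12  12  12  12  12  12  12
  4   0   0   0   0   0  12  12  12  12  12  12  12

12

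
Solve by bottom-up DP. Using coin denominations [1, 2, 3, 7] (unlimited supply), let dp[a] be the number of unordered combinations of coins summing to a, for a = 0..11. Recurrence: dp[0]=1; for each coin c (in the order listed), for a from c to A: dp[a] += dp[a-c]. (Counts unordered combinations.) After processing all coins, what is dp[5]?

5

after  coin     0     1     2     3     4     5     6     7     8     9    10    11
          1     1     1     1     1     1     1     1     1     1     1     1     1
          2     1     1     2     2     3     3     4     4     5     5     6     6
          3     1     1     2     3     4     5     7     8    10    12    14    16
          7     1     1     2     3     4     5     7     9    11    14    17    20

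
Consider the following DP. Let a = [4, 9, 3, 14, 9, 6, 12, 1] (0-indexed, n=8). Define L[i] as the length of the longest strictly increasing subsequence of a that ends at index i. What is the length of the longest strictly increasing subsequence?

   i    0    1    2    3    4    5    6    7
a[i]    4    9    3   14    9    6   12    1
L[i]    1    2    1    3    2    2    3    1

3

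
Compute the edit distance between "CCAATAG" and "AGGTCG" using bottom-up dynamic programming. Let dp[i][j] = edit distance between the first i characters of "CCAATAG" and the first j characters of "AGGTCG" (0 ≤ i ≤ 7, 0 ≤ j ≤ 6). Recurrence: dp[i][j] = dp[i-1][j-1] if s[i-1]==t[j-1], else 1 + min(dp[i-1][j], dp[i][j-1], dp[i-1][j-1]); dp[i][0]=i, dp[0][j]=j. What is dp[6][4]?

5

   ''  A  G  G  T  C  G
''  0  1  2  3  4  5  6
 C  1  1  2  3  4  4  5
 C  2  2  2  3  4  4  5
 A  3  2  3  3  4  5  5
 A  4  3  3  4  4  5  6
 T  5  4  4  4  4  5  6
 A  6  5  5  5  5  5  6
 G  7  6  5  5  6  6  5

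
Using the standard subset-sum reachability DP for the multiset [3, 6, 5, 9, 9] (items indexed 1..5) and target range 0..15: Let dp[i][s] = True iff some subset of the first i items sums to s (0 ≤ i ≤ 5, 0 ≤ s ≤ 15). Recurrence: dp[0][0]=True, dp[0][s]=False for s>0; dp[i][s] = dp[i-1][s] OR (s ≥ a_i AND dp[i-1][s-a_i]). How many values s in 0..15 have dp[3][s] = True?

i\s   0   1   2   3   4   5   6   7   8   9  10  11  12  13  14  15
  0   T   F   F   F   F   F   F   F   F   F   F   F   F   F   F   F
  1   T   F   F   T   F   F   F   F   F   F   F   F   F   F   F   F
  2   T   F   F   T   F   F   T   F   F   T   F   F   F   F   F   F
  3   T   F   F   T   F   T   T   F   T   T   F   T   F   F   T   F
  4   T   F   F   T   F   T   T   F   T   T   F   T   T   F   T   T
  5   T   F   F   T   F   T   T   F   T   T   F   T   T   F   T   T

8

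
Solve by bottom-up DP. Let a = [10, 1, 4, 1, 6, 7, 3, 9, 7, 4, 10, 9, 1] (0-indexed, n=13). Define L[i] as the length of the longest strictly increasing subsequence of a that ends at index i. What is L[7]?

   i    0    1    2    3    4    5    6    7    8    9   10   11   12
a[i]   10    1    4    1    6    7    3    9    7    4   10    9    1
L[i]    1    1    2    1    3    4    2    5    4    3    6    5    1

5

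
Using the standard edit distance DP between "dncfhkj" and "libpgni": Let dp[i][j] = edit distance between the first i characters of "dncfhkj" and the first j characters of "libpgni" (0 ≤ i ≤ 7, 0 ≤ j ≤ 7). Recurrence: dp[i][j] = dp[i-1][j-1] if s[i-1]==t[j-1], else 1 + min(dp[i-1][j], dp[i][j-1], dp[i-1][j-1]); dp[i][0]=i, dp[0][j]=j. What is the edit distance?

   ''  l  i  b  p  g  n  i
''  0  1  2  3  4  5  6  7
 d  1  1  2  3  4  5  6  7
 n  2  2  2  3  4  5  5  6
 c  3  3  3  3  4  5  6  6
 f  4  4  4  4  4  5  6  7
 h  5  5  5  5  5  5  6  7
 k  6  6  6  6  6  6  6  7
 j  7  7  7  7  7  7  7  7

7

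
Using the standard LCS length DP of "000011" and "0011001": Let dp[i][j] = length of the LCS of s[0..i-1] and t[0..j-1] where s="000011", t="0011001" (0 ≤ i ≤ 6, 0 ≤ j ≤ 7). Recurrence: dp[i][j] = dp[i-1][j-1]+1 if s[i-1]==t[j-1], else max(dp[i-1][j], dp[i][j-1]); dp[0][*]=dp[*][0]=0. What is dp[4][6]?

4

   ''  0  0  1  1  0  0  1
''  0  0  0  0  0  0  0  0
 0  0  1  1  1  1  1  1  1
 0  0  1  2  2  2  2  2  2
 0  0  1  2  2  2  3  3  3
 0  0  1  2  2  2  3  4  4
 1  0  1  2  3  3  3  4  5
 1  0  1  2  3  4  4  4  5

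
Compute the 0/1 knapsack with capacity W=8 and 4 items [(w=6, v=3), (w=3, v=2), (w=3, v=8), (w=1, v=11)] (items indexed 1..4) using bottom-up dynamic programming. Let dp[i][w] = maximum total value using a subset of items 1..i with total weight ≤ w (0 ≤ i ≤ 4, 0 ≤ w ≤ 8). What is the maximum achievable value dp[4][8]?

21

i\w   0   1   2   3   4   5   6   7   8
  0   0   0   0   0   0   0   0   0   0
  1   0   0   0   0   0   0   3   3   3
  2   0   0   0   2   2   2   3   3   3
  3   0   0   0   8   8   8  10  10  10
  4   0  11  11  11  19  19  19  21  21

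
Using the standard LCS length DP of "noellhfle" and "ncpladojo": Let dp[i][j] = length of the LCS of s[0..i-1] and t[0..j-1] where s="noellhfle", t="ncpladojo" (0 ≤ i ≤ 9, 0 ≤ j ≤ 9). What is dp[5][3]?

1

   ''  n  c  p  l  a  d  o  j  o
''  0  0  0  0  0  0  0  0  0  0
 n  0  1  1  1  1  1  1  1  1  1
 o  0  1  1  1  1  1  1  2  2  2
 e  0  1  1  1  1  1  1  2  2  2
 l  0  1  1  1  2  2  2  2  2  2
 l  0  1  1  1  2  2  2  2  2  2
 h  0  1  1  1  2  2  2  2  2  2
 f  0  1  1  1  2  2  2  2  2  2
 l  0  1  1  1  2  2  2  2  2  2
 e  0  1  1  1  2  2  2  2  2  2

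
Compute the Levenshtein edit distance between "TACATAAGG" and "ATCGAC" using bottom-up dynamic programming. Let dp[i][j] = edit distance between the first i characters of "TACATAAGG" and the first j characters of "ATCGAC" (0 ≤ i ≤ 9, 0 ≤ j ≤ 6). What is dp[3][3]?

2

   ''  A  T  C  G  A  C
''  0  1  2  3  4  5  6
 T  1  1  1  2  3  4  5
 A  2  1  2  2  3  3  4
 C  3  2  2  2  3  4  3
 A  4  3  3  3  3  3  4
 T  5  4  3  4  4  4  4
 A  6  5  4  4  5  4  5
 A  7  6  5  5  5  5  5
 G  8  7  6  6  5  6  6
 G  9  8  7  7  6  6  7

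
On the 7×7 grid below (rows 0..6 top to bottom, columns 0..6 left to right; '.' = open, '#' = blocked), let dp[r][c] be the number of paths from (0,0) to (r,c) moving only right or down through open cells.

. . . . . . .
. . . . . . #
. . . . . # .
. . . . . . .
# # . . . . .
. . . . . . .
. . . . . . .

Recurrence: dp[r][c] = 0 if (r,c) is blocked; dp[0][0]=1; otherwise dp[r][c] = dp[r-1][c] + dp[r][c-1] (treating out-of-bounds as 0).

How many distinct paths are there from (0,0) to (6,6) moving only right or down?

r\c   0   1   2   3   4   5   6
  0   1   1   1   1   1   1   1
  1   1   2   3   4   5   6   0
  2   1   3   6  10  15   0   0
  3   1   4  10  20  35  35  35
  4   0   0  10  30  65 100 135
  5   0   0  10  40 105 205 340
  6   0   0  10  50 155 360 700

700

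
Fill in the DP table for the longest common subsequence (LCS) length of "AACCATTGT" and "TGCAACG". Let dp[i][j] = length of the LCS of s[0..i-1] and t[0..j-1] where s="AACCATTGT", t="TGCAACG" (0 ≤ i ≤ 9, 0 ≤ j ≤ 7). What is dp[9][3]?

   ''  T  G  C  A  A  C  G
''  0  0  0  0  0  0  0  0
 A  0  0  0  0  1  1  1  1
 A  0  0  0  0  1  2  2  2
 C  0  0  0  1  1  2  3  3
 C  0  0  0  1  1  2  3  3
 A  0  0  0  1  2  2  3  3
 T  0  1  1  1  2  2  3  3
 T  0  1  1  1  2  2  3  3
 G  0  1  2  2  2  2  3  4
 T  0  1  2  2  2  2  3  4

2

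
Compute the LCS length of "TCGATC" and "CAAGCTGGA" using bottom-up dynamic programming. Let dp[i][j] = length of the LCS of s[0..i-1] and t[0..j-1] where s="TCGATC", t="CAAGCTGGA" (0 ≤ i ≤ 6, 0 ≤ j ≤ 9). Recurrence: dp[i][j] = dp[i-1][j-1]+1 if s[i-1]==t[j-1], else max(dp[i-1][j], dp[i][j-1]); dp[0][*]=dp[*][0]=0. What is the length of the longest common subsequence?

3

   ''  C  A  A  G  C  T  G  G  A
''  0  0  0  0  0  0  0  0  0  0
 T  0  0  0  0  0  0  1  1  1  1
 C  0  1  1  1  1  1  1  1  1  1
 G  0  1  1  1  2  2  2  2  2  2
 A  0  1  2  2  2  2  2  2  2  3
 T  0  1  2  2  2  2  3  3  3  3
 C  0  1  2  2  2  3  3  3  3  3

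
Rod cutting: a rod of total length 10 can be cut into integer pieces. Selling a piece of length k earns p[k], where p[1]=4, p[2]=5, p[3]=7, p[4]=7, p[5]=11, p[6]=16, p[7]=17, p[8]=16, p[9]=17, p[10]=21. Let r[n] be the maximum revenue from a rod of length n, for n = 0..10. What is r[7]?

28

   n    0    1    2    3    4    5    6    7    8    9   10
r[n]    0    4    8   12   16   20   24   28   32   36   40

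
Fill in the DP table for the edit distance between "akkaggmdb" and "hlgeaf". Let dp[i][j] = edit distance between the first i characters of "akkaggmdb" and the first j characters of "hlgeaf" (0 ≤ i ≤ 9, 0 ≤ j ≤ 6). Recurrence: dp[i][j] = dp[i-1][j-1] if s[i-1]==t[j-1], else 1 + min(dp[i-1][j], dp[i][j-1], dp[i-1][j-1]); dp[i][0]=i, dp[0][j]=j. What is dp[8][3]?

   ''  h  l  g  e  a  f
''  0  1  2  3  4  5  6
 a  1  1  2  3  4  4  5
 k  2  2  2  3  4  5  5
 k  3  3  3  3  4  5  6
 a  4  4  4  4  4  4  5
 g  5  5  5  4  5  5  5
 g  6  6  6  5  5  6  6
 m  7  7  7  6  6  6  7
 d  8  8  8  7  7  7  7
 b  9  9  9  8  8  8  8

7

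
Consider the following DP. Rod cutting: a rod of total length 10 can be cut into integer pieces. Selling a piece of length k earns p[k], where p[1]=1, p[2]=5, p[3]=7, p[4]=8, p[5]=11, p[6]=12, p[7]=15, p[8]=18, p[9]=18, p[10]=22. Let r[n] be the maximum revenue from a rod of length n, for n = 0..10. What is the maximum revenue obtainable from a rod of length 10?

   n    0    1    2    3    4    5    6    7    8    9   10
r[n]    0    1    5    7   10   12   15   17   20   22   25

25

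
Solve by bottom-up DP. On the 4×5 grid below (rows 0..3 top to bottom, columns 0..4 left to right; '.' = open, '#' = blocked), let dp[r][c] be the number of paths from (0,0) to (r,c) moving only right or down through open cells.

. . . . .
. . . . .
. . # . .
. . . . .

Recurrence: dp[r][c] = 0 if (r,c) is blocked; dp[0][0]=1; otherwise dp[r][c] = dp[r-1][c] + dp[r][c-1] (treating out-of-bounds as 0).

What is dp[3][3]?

r\c   0   1   2   3   4
  0   1   1   1   1   1
  1   1   2   3   4   5
  2   1   3   0   4   9
  3   1   4   4   8  17

8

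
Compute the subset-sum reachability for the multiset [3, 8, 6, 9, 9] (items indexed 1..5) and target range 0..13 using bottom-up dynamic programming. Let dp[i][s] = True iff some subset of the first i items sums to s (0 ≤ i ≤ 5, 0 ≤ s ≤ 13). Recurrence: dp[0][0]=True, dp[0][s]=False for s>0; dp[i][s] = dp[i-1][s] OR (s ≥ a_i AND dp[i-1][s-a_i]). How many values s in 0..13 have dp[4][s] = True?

i\s   0   1   2   3   4   5   6   7   8   9  10  11  12  13
  0   T   F   F   F   F   F   F   F   F   F   F   F   F   F
  1   T   F   F   T   F   F   F   F   F   F   F   F   F   F
  2   T   F   F   T   F   F   F   F   T   F   F   T   F   F
  3   T   F   F   T   F   F   T   F   T   T   F   T   F   F
  4   T   F   F   T   F   F   T   F   T   T   F   T   T   F
  5   T   F   F   T   F   F   T   F   T   T   F   T   T   F

7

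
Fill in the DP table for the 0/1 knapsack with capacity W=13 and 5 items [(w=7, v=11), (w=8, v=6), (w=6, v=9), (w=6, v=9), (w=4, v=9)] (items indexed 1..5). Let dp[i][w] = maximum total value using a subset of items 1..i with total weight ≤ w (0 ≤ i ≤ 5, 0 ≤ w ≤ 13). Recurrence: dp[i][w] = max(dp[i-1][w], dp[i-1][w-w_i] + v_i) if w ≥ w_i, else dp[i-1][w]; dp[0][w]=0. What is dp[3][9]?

i\w   0   1   2   3   4   5   6   7   8   9  10  11  12  13
  0   0   0   0   0   0   0   0   0   0   0   0   0   0   0
  1   0   0   0   0   0   0   0  11  11  11  11  11  11  11
  2   0   0   0   0   0   0   0  11  11  11  11  11  11  11
  3   0   0   0   0   0   0   9  11  11  11  11  11  11  20
  4   0   0   0   0   0   0   9  11  11  11  11  11  18  20
  5   0   0   0   0   9   9   9  11  11  11  18  20  20  20

11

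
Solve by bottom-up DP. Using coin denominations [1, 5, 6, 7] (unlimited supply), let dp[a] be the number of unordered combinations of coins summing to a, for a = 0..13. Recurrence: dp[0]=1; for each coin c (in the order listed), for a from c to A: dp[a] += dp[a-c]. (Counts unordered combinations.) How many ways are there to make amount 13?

after  coin     0     1     2     3     4     5     6     7     8     9    10    11    12    13
          1     1     1     1     1     1     1     1     1     1     1     1     1     1     1
          5     1     1     1     1     1     2     2     2     2     2     3     3     3     3
          6     1     1     1     1     1     2     3     3     3     3     4     5     6     6
          7     1     1     1     1     1     2     3     4     4     4     5     6     8     9

9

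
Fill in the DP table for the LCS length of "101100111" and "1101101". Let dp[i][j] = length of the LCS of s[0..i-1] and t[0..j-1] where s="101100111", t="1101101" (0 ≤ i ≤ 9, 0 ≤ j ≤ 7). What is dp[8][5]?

   ''  1  1  0  1  1  0  1
''  0  0  0  0  0  0  0  0
 1  0  1  1  1  1  1  1  1
 0  0  1  1  2  2  2  2  2
 1  0  1  2  2  3  3  3  3
 1  0  1  2  2  3  4  4  4
 0  0  1  2  3  3  4  5  5
 0  0  1  2  3  3  4  5  5
 1  0  1  2  3  4  4  5  6
 1  0  1  2  3  4  5  5  6
 1  0  1  2  3  4  5  5  6

5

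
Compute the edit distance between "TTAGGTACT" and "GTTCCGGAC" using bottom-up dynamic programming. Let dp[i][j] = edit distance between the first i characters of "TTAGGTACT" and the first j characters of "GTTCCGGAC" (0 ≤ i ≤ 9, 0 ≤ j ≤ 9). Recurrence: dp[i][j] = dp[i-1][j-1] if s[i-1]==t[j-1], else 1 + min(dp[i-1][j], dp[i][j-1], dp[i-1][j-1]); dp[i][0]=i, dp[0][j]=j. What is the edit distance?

   ''  G  T  T  C  C  G  G  A  C
''  0  1  2  3  4  5  6  7  8  9
 T  1  1  1  2  3  4  5  6  7  8
 T  2  2  1  1  2  3  4  5  6  7
 A  3  3  2  2  2  3  4  5  5  6
 G  4  3  3  3  3  3  3  4  5  6
 G  5  4  4  4  4  4  3  3  4  5
 T  6  5  4  4  5  5  4  4  4  5
 A  7  6  5  5  5  6  5  5  4  5
 C  8  7  6  6  5  5  6  6  5  4
 T  9  8  7  6  6  6  6  7  6  5

5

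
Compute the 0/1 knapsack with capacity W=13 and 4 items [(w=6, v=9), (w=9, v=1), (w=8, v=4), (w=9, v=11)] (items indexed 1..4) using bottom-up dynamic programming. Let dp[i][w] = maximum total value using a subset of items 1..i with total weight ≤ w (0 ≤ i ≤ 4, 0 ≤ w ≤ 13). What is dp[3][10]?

9

i\w   0   1   2   3   4   5   6   7   8   9  10  11  12  13
  0   0   0   0   0   0   0   0   0   0   0   0   0   0   0
  1   0   0   0   0   0   0   9   9   9   9   9   9   9   9
  2   0   0   0   0   0   0   9   9   9   9   9   9   9   9
  3   0   0   0   0   0   0   9   9   9   9   9   9   9   9
  4   0   0   0   0   0   0   9   9   9  11  11  11  11  11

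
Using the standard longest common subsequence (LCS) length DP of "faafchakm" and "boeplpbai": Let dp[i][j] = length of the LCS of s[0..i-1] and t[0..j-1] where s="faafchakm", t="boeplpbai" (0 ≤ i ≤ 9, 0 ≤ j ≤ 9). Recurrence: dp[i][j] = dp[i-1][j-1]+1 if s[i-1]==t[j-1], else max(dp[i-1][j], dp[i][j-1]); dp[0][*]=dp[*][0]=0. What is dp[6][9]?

1

   ''  b  o  e  p  l  p  b  a  i
''  0  0  0  0  0  0  0  0  0  0
 f  0  0  0  0  0  0  0  0  0  0
 a  0  0  0  0  0  0  0  0  1  1
 a  0  0  0  0  0  0  0  0  1  1
 f  0  0  0  0  0  0  0  0  1  1
 c  0  0  0  0  0  0  0  0  1  1
 h  0  0  0  0  0  0  0  0  1  1
 a  0  0  0  0  0  0  0  0  1  1
 k  0  0  0  0  0  0  0  0  1  1
 m  0  0  0  0  0  0  0  0  1  1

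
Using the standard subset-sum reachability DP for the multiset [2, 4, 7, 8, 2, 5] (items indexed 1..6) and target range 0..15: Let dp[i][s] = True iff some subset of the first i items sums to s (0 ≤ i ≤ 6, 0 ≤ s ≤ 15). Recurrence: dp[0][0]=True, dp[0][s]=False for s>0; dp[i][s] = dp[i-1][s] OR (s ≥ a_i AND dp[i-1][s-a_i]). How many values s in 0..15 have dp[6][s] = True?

i\s   0   1   2   3   4   5   6   7   8   9  10  11  12  13  14  15
  0   T   F   F   F   F   F   F   F   F   F   F   F   F   F   F   F
  1   T   F   T   F   F   F   F   F   F   F   F   F   F   F   F   F
  2   T   F   T   F   T   F   T   F   F   F   F   F   F   F   F   F
  3   T   F   T   F   T   F   T   T   F   T   F   T   F   T   F   F
  4   T   F   T   F   T   F   T   T   T   T   T   T   T   T   T   T
  5   T   F   T   F   T   F   T   T   T   T   T   T   T   T   T   T
  6   T   F   T   F   T   T   T   T   T   T   T   T   T   T   T   T

14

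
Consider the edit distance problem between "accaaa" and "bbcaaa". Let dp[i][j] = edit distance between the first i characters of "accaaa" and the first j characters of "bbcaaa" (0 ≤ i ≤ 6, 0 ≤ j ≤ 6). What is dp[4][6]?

4

   ''  b  b  c  a  a  a
''  0  1  2  3  4  5  6
 a  1  1  2  3  3  4  5
 c  2  2  2  2  3  4  5
 c  3  3  3  2  3  4  5
 a  4  4  4  3  2  3  4
 a  5  5  5  4  3  2  3
 a  6  6  6  5  4  3  2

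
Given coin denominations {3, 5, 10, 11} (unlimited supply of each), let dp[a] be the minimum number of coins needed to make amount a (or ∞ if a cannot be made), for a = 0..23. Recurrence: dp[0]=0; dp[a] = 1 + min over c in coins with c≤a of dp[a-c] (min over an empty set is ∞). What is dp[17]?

 a  0  1  2  3  4  5  6  7  8  9 10 11 12 13 14 15 16 17 18 19 20 21 22 23
dp  0  -  -  1  -  1  2  -  2  3  1  1  4  2  2  2  2  3  3  3  2  2  2  3
(- denotes ∞ / unreachable)

3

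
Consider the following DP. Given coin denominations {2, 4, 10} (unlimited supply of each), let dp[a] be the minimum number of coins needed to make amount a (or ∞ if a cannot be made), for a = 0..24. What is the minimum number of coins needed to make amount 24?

 a  0  1  2  3  4  5  6  7  8  9 10 11 12 13 14 15 16 17 18 19 20 21 22 23 24
dp  0  -  1  -  1  -  2  -  2  -  1  -  2  -  2  -  3  -  3  -  2  -  3  -  3
(- denotes ∞ / unreachable)

3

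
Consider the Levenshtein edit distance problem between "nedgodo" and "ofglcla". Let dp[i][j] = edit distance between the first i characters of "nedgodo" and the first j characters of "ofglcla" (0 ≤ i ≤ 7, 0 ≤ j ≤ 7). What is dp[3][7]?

7

   ''  o  f  g  l  c  l  a
''  0  1  2  3  4  5  6  7
 n  1  1  2  3  4  5  6  7
 e  2  2  2  3  4  5  6  7
 d  3  3  3  3  4  5  6  7
 g  4  4  4  3  4  5  6  7
 o  5  4  5  4  4  5  6  7
 d  6  5  5  5  5  5  6  7
 o  7  6  6  6  6  6  6  7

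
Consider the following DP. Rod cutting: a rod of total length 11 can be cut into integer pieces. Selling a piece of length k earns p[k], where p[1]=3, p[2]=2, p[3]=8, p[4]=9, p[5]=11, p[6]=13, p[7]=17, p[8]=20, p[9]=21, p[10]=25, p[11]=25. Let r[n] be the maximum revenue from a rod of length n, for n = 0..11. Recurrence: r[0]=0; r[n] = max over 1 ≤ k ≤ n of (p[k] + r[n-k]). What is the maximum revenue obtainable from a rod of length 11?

   n    0    1    2    3    4    5    6    7    8    9   10   11
r[n]    0    3    6    9   12   15   18   21   24   27   30   33

33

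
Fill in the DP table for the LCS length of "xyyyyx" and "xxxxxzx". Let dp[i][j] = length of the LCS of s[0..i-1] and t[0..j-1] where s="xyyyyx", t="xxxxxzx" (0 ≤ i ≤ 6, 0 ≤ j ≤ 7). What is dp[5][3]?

   ''  x  x  x  x  x  z  x
''  0  0  0  0  0  0  0  0
 x  0  1  1  1  1  1  1  1
 y  0  1  1  1  1  1  1  1
 y  0  1  1  1  1  1  1  1
 y  0  1  1  1  1  1  1  1
 y  0  1  1  1  1  1  1  1
 x  0  1  2  2  2  2  2  2

1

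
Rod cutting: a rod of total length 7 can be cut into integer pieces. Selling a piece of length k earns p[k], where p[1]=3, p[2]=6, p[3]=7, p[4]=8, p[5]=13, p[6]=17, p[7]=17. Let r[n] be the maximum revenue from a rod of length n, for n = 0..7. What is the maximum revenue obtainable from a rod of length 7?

21

   n    0    1    2    3    4    5    6    7
r[n]    0    3    6    9   12   15   18   21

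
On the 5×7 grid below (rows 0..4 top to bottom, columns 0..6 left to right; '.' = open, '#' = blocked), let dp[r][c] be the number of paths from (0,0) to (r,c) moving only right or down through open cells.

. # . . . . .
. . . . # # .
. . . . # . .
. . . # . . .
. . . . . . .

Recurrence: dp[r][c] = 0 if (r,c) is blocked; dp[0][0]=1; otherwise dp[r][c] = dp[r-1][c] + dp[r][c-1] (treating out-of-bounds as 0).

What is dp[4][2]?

10

r\c   0   1   2   3   4   5   6
  0   1   0   0   0   0   0   0
  1   1   1   1   1   0   0   0
  2   1   2   3   4   0   0   0
  3   1   3   6   0   0   0   0
  4   1   4  10  10  10  10  10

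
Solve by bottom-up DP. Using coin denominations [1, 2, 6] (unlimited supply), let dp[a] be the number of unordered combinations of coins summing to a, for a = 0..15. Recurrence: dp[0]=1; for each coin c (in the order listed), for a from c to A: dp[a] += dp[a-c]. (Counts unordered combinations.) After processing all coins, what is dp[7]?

after  coin     0     1     2     3     4     5     6     7     8     9    10    11    12    13    14    15
          1     1     1     1     1     1     1     1     1     1     1     1     1     1     1     1     1
          2     1     1     2     2     3     3     4     4     5     5     6     6     7     7     8     8
          6     1     1     2     2     3     3     5     5     7     7     9     9    12    12    15    15

5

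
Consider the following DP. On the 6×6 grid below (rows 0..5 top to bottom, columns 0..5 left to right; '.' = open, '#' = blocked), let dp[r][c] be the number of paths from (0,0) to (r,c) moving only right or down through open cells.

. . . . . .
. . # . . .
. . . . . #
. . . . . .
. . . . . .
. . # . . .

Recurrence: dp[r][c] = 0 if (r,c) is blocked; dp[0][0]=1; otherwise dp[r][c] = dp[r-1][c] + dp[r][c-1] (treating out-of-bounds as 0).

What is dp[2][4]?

6

r\c   0   1   2   3   4   5
  0   1   1   1   1   1   1
  1   1   2   0   1   2   3
  2   1   3   3   4   6   0
  3   1   4   7  11  17  17
  4   1   5  12  23  40  57
  5   1   6   0  23  63 120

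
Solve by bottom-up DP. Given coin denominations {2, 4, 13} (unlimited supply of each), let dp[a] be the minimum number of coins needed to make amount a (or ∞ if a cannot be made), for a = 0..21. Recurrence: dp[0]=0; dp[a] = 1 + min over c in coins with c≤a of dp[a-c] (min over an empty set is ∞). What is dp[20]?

5

 a  0  1  2  3  4  5  6  7  8  9 10 11 12 13 14 15 16 17 18 19 20 21
dp  0  -  1  -  1  -  2  -  2  -  3  -  3  1  4  2  4  2  5  3  5  3
(- denotes ∞ / unreachable)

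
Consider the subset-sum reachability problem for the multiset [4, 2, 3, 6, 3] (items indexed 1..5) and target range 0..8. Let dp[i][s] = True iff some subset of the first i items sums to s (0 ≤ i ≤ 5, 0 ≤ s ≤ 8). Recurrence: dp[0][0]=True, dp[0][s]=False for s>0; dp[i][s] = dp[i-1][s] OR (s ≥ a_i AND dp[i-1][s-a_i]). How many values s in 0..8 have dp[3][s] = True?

i\s   0   1   2   3   4   5   6   7   8
  0   T   F   F   F   F   F   F   F   F
  1   T   F   F   F   T   F   F   F   F
  2   T   F   T   F   T   F   T   F   F
  3   T   F   T   T   T   T   T   T   F
  4   T   F   T   T   T   T   T   T   T
  5   T   F   T   T   T   T   T   T   T

7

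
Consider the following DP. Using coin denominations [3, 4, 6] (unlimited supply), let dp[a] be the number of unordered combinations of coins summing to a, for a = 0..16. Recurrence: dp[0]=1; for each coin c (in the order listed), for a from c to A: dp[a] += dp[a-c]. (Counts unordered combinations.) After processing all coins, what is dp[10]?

2

after  coin     0     1     2     3     4     5     6     7     8     9    10    11    12    13    14    15    16
          3     1     0     0     1     0     0     1     0     0     1     0     0     1     0     0     1     0
          4     1     0     0     1     1     0     1     1     1     1     1     1     2     1     1     2     2
          6     1     0     0     1     1     0     2     1     1     2     2     1     4     2     2     4     4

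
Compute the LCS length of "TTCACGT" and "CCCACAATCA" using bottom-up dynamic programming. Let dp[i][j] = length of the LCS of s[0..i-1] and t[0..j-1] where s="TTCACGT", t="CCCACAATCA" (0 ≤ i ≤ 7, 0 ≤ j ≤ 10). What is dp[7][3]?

2

   ''  C  C  C  A  C  A  A  T  C  A
''  0  0  0  0  0  0  0  0  0  0  0
 T  0  0  0  0  0  0  0  0  1  1  1
 T  0  0  0  0  0  0  0  0  1  1  1
 C  0  1  1  1  1  1  1  1  1  2  2
 A  0  1  1  1  2  2  2  2  2  2  3
 C  0  1  2  2  2  3  3  3  3  3  3
 G  0  1  2  2  2  3  3  3  3  3  3
 T  0  1  2  2  2  3  3  3  4  4  4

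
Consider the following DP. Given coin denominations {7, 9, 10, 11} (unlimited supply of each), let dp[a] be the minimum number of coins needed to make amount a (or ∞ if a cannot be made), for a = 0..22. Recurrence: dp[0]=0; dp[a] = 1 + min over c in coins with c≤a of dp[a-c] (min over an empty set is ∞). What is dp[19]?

2

 a  0  1  2  3  4  5  6  7  8  9 10 11 12 13 14 15 16 17 18 19 20 21 22
dp  0  -  -  -  -  -  -  1  -  1  1  1  -  -  2  -  2  2  2  2  2  2  2
(- denotes ∞ / unreachable)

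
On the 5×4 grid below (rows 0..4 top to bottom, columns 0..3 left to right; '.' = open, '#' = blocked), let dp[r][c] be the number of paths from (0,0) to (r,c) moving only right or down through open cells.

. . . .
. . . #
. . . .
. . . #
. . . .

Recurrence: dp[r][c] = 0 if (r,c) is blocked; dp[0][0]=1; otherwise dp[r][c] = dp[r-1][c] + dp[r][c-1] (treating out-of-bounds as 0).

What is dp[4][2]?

r\c   0   1   2   3
  0   1   1   1   1
  1   1   2   3   0
  2   1   3   6   6
  3   1   4  10   0
  4   1   5  15  15

15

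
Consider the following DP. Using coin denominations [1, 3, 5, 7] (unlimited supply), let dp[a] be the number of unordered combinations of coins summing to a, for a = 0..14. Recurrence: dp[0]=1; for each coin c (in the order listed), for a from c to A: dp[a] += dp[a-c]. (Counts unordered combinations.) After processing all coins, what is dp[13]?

after  coin     0     1     2     3     4     5     6     7     8     9    10    11    12    13    14
          1     1     1     1     1     1     1     1     1     1     1     1     1     1     1     1
          3     1     1     1     2     2     2     3     3     3     4     4     4     5     5     5
          5     1     1     1     2     2     3     4     4     5     6     7     8     9    10    11
          7     1     1     1     2     2     3     4     5     6     7     9    10    12    14    16

14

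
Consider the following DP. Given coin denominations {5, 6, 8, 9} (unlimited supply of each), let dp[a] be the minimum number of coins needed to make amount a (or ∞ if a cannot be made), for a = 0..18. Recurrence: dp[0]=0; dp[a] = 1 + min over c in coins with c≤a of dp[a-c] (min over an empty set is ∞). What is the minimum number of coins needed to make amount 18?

2

 a  0  1  2  3  4  5  6  7  8  9 10 11 12 13 14 15 16 17 18
dp  0  -  -  -  -  1  1  -  1  1  2  2  2  2  2  2  2  2  2
(- denotes ∞ / unreachable)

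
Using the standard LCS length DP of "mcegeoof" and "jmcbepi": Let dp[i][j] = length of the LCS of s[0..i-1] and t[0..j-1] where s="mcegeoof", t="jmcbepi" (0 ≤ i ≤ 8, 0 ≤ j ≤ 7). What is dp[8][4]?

2

   ''  j  m  c  b  e  p  i
''  0  0  0  0  0  0  0  0
 m  0  0  1  1  1  1  1  1
 c  0  0  1  2  2  2  2  2
 e  0  0  1  2  2  3  3  3
 g  0  0  1  2  2  3  3  3
 e  0  0  1  2  2  3  3  3
 o  0  0  1  2  2  3  3  3
 o  0  0  1  2  2  3  3  3
 f  0  0  1  2  2  3  3  3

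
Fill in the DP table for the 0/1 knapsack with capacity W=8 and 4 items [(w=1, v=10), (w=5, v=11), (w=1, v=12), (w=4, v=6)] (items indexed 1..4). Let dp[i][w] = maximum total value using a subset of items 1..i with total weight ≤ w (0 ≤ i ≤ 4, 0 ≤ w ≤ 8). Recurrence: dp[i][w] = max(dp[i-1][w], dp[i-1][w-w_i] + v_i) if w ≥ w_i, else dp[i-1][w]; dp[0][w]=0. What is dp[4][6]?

28

i\w   0   1   2   3   4   5   6   7   8
  0   0   0   0   0   0   0   0   0   0
  1   0  10  10  10  10  10  10  10  10
  2   0  10  10  10  10  11  21  21  21
  3   0  12  22  22  22  22  23  33  33
  4   0  12  22  22  22  22  28  33  33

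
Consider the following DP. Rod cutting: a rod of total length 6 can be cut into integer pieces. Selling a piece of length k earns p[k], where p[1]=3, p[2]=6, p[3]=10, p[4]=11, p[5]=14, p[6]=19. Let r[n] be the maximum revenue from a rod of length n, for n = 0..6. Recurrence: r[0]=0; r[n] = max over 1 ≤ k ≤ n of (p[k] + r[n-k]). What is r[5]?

   n    0    1    2    3    4    5    6
r[n]    0    3    6   10   13   16   20

16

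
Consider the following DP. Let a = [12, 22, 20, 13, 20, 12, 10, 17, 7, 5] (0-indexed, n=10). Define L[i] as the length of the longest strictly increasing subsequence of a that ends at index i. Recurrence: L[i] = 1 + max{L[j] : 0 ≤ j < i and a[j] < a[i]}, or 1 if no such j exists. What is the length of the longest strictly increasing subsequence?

3

   i    0    1    2    3    4    5    6    7    8    9
a[i]   12   22   20   13   20   12   10   17    7    5
L[i]    1    2    2    2    3    1    1    3    1    1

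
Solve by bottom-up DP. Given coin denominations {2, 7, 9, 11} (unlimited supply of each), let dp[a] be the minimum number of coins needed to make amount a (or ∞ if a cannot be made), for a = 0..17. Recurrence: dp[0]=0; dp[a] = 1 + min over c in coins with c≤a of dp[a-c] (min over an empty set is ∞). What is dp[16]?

 a  0  1  2  3  4  5  6  7  8  9 10 11 12 13 14 15 16 17
dp  0  -  1  -  2  -  3  1  4  1  5  1  6  2  2  3  2  4
(- denotes ∞ / unreachable)

2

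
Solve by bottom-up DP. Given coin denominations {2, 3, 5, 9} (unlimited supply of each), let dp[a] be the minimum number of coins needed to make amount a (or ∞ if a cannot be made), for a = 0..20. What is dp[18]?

 a  0  1  2  3  4  5  6  7  8  9 10 11 12 13 14 15 16 17 18 19 20
dp  0  -  1  1  2  1  2  2  2  1  2  2  2  3  2  3  3  3  2  3  3
(- denotes ∞ / unreachable)

2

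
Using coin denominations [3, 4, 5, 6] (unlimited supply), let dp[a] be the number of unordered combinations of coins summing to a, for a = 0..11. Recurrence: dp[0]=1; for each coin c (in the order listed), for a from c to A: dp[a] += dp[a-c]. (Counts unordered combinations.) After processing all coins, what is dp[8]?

after  coin     0     1     2     3     4     5     6     7     8     9    10    11
          3     1     0     0     1     0     0     1     0     0     1     0     0
          4     1     0     0     1     1     0     1     1     1     1     1     1
          5     1     0     0     1     1     1     1     1     2     2     2     2
          6     1     0     0     1     1     1     2     1     2     3     3     3

2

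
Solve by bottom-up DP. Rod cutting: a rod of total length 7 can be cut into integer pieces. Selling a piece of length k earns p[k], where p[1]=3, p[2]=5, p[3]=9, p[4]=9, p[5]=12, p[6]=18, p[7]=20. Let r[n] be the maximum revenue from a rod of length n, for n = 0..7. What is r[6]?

18

   n    0    1    2    3    4    5    6    7
r[n]    0    3    6    9   12   15   18   21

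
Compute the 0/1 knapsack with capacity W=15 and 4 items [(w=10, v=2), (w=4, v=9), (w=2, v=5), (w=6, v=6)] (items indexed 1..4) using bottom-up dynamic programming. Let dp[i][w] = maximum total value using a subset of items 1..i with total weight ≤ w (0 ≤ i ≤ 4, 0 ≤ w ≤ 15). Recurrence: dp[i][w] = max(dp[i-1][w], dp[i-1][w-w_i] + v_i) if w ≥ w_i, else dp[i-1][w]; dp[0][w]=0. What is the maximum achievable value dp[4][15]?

i\w   0   1   2   3   4   5   6   7   8   9  10  11  12  13  14  15
  0   0   0   0   0   0   0   0   0   0   0   0   0   0   0   0   0
  1   0   0   0   0   0   0   0   0   0   0   2   2   2   2   2   2
  2   0   0   0   0   9   9   9   9   9   9   9   9   9   9  11  11
  3   0   0   5   5   9   9  14  14  14  14  14  14  14  14  14  14
  4   0   0   5   5   9   9  14  14  14  14  15  15  20  20  20  20

20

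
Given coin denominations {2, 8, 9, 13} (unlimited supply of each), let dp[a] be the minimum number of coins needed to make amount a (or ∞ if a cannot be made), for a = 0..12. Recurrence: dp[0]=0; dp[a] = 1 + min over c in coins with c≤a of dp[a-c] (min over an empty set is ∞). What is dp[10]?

2

 a  0  1  2  3  4  5  6  7  8  9 10 11 12
dp  0  -  1  -  2  -  3  -  1  1  2  2  3
(- denotes ∞ / unreachable)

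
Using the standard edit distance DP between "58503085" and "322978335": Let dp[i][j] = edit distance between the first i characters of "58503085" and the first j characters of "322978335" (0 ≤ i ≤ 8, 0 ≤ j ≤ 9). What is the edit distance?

8

   ''  3  2  2  9  7  8  3  3  5
''  0  1  2  3  4  5  6  7  8  9
 5  1  1  2  3  4  5  6  7  8  8
 8  2  2  2  3  4  5  5  6  7  8
 5  3  3  3  3  4  5  6  6  7  7
 0  4  4  4  4  4  5  6  7  7  8
 3  5  4  5  5  5  5  6  6  7  8
 0  6  5  5  6  6  6  6  7  7  8
 8  7  6  6  6  7  7  6  7  8  8
 5  8  7  7  7  7  8  7  7  8  8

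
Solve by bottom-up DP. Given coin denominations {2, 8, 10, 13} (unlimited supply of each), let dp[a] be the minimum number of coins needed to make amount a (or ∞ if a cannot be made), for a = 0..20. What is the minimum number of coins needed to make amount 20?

2

 a  0  1  2  3  4  5  6  7  8  9 10 11 12 13 14 15 16 17 18 19 20
dp  0  -  1  -  2  -  3  -  1  -  1  -  2  1  3  2  2  3  2  4  2
(- denotes ∞ / unreachable)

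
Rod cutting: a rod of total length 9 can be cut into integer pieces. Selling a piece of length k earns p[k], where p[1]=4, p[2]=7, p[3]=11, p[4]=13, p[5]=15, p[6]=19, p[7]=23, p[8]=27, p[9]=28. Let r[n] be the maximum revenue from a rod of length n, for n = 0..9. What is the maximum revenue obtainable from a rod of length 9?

36

   n    0    1    2    3    4    5    6    7    8    9
r[n]    0    4    8   12   16   20   24   28   32   36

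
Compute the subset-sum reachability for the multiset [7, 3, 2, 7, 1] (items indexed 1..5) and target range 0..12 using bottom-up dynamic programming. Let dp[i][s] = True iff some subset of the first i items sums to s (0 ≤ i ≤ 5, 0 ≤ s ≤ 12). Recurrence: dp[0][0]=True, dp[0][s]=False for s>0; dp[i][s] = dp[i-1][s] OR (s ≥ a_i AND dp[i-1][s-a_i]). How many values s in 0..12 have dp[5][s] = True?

13

i\s   0   1   2   3   4   5   6   7   8   9  10  11  12
  0   T   F   F   F   F   F   F   F   F   F   F   F   F
  1   T   F   F   F   F   F   F   T   F   F   F   F   F
  2   T   F   F   T   F   F   F   T   F   F   T   F   F
  3   T   F   T   T   F   T   F   T   F   T   T   F   T
  4   T   F   T   T   F   T   F   T   F   T   T   F   T
  5   T   T   T   T   T   T   T   T   T   T   T   T   T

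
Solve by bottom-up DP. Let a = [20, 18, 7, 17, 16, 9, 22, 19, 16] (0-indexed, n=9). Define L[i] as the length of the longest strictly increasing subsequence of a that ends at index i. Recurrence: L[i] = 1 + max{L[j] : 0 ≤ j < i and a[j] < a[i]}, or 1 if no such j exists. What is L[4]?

   i    0    1    2    3    4    5    6    7    8
a[i]   20   18    7   17   16    9   22   19   16
L[i]    1    1    1    2    2    2    3    3    3

2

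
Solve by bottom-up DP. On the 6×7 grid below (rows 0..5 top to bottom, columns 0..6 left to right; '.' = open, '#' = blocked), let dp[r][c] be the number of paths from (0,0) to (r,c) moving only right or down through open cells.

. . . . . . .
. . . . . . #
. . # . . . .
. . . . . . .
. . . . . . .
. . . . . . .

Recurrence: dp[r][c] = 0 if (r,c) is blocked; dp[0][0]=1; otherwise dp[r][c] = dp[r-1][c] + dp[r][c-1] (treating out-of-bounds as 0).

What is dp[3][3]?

r\c   0   1   2   3   4   5   6
  0   1   1   1   1   1   1   1
  1   1   2   3   4   5   6   0
  2   1   3   0   4   9  15  15
  3   1   4   4   8  17  32  47
  4   1   5   9  17  34  66 113
  5   1   6  15  32  66 132 245

8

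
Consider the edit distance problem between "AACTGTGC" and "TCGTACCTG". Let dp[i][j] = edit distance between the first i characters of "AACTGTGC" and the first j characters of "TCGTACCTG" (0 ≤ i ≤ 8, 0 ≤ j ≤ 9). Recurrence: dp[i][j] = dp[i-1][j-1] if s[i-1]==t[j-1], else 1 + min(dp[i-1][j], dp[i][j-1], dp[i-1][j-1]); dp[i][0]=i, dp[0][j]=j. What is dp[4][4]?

   ''  T  C  G  T  A  C  C  T  G
''  0  1  2  3  4  5  6  7  8  9
 A  1  1  2  3  4  4  5  6  7  8
 A  2  2  2  3  4  4  5  6  7  8
 C  3  3  2  3  4  5  4  5  6  7
 T  4  3  3  3  3  4  5  5  5  6
 G  5  4  4  3  4  4  5  6  6  5
 T  6  5  5  4  3  4  5  6  6  6
 G  7  6  6  5  4  4  5  6  7  6
 C  8  7  6  6  5  5  4  5  6  7

3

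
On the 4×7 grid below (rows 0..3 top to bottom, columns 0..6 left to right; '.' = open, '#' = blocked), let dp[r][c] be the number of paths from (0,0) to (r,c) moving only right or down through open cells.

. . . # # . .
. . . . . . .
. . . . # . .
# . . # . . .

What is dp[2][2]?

6

r\c   0   1   2   3   4   5   6
  0   1   1   1   0   0   0   0
  1   1   2   3   3   3   3   3
  2   1   3   6   9   0   3   6
  3   0   3   9   0   0   3   9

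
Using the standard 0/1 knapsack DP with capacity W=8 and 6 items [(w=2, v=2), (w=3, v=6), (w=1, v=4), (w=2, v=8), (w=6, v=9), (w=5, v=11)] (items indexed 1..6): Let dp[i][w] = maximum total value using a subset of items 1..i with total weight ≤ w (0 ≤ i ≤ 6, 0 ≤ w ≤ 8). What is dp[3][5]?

i\w   0   1   2   3   4   5   6   7   8
  0   0   0   0   0   0   0   0   0   0
  1   0   0   2   2   2   2   2   2   2
  2   0   0   2   6   6   8   8   8   8
  3   0   4   4   6  10  10  12  12  12
  4   0   4   8  12  12  14  18  18  20
  5   0   4   8  12  12  14  18  18  20
  6   0   4   8  12  12  14  18  19  23

10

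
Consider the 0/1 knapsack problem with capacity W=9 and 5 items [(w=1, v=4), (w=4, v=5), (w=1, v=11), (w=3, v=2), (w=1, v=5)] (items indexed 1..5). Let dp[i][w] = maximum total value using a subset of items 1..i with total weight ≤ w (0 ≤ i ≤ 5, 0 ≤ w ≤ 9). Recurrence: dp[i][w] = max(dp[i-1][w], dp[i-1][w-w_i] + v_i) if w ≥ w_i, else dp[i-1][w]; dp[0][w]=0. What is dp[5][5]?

20

i\w   0   1   2   3   4   5   6   7   8   9
  0   0   0   0   0   0   0   0   0   0   0
  1   0   4   4   4   4   4   4   4   4   4
  2   0   4   4   4   5   9   9   9   9   9
  3   0  11  15  15  15  16  20  20  20  20
  4   0  11  15  15  15  17  20  20  20  22
  5   0  11  16  20  20  20  22  25  25  25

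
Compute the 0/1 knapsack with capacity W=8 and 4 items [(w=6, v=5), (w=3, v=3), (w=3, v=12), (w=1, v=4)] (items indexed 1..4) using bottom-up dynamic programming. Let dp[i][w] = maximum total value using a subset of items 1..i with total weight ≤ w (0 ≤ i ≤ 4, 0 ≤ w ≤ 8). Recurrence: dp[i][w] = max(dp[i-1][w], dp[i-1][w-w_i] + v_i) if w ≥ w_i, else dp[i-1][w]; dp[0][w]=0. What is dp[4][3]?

i\w   0   1   2   3   4   5   6   7   8
  0   0   0   0   0   0   0   0   0   0
  1   0   0   0   0   0   0   5   5   5
  2   0   0   0   3   3   3   5   5   5
  3   0   0   0  12  12  12  15  15  15
  4   0   4   4  12  16  16  16  19  19

12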